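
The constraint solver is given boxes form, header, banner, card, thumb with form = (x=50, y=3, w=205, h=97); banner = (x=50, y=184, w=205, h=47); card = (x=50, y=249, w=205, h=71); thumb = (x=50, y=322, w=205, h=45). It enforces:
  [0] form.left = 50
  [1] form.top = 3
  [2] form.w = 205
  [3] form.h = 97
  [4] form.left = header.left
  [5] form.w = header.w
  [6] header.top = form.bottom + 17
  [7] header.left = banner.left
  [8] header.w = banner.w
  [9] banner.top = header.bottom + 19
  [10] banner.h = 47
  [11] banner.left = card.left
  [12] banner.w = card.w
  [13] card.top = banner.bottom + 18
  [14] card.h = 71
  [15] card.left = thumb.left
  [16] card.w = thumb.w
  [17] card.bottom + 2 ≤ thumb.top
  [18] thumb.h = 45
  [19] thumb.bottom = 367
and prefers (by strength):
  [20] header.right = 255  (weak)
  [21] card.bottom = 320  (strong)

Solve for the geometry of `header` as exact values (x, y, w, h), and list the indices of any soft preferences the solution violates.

1. header.x = 50  [form.left = header.left]
2. header.w = 205  [form.w = header.w]
3. header.y = 117  [header.top = form.bottom + 17]
4. header.h = 48  [banner.top = header.bottom + 19]

header = (x=50, y=117, w=205, h=48)
violated soft preferences: none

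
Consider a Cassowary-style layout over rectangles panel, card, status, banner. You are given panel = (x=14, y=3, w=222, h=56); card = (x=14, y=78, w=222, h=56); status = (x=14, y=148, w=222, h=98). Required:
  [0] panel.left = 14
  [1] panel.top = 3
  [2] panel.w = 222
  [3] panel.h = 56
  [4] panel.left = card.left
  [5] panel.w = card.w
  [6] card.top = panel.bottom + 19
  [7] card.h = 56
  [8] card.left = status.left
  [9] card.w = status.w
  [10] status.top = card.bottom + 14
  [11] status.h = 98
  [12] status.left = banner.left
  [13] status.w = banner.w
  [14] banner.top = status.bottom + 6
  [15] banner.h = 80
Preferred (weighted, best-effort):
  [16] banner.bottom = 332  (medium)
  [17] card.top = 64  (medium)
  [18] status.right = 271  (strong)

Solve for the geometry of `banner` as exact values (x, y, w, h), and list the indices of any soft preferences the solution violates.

banner = (x=14, y=252, w=222, h=80)
violated soft preferences: 17, 18

1. banner.x = 14  [status.left = banner.left]
2. banner.w = 222  [status.w = banner.w]
3. banner.y = 252  [banner.top = status.bottom + 6]
4. banner.h = 80  [banner.h = 80]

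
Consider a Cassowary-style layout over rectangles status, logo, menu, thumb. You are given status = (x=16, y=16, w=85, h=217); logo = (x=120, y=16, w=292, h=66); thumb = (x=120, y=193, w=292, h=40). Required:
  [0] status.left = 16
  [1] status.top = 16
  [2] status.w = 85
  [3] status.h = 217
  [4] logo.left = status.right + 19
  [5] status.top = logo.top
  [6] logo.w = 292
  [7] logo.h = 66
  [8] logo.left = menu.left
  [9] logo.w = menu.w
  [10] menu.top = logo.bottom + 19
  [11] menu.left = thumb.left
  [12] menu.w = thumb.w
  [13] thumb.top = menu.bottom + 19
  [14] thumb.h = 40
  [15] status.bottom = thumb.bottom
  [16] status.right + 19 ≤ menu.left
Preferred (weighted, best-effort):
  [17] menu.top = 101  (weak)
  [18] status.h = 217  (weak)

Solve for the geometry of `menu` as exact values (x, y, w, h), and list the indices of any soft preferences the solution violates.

menu = (x=120, y=101, w=292, h=73)
violated soft preferences: none

1. menu.x = 120  [logo.left = menu.left]
2. menu.w = 292  [logo.w = menu.w]
3. menu.y = 101  [menu.top = logo.bottom + 19]
4. menu.h = 73  [thumb.top = menu.bottom + 19]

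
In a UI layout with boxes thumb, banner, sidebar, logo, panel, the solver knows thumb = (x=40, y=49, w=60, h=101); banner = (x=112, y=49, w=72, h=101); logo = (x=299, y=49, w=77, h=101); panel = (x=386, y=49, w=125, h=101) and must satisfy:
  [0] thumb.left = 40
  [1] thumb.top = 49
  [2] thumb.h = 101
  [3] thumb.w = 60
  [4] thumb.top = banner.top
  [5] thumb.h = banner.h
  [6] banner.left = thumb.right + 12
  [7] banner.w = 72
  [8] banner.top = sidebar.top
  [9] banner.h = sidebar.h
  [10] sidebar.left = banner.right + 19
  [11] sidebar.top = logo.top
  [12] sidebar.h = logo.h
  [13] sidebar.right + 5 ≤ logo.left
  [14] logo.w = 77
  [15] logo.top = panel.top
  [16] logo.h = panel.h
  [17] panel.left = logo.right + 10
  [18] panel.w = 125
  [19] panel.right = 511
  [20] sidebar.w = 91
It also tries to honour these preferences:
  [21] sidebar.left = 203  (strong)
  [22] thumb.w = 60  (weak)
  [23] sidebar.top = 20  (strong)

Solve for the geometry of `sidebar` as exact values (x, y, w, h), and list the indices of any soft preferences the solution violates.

sidebar = (x=203, y=49, w=91, h=101)
violated soft preferences: 23

1. sidebar.y = 49  [banner.top = sidebar.top]
2. sidebar.h = 101  [banner.h = sidebar.h]
3. sidebar.x = 203  [sidebar.left = banner.right + 19]
4. sidebar.w = 91  [sidebar.w = 91]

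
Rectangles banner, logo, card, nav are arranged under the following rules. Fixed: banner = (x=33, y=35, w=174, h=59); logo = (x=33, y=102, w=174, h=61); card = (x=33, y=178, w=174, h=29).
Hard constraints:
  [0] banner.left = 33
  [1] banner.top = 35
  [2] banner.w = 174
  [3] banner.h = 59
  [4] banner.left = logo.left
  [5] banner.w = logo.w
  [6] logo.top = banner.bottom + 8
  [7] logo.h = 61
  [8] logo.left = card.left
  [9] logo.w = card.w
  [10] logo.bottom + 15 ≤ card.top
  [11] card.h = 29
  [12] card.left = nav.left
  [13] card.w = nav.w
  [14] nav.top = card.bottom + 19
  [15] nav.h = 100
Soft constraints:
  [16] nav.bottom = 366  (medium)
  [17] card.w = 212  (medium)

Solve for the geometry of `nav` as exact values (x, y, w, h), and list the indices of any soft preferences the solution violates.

nav = (x=33, y=226, w=174, h=100)
violated soft preferences: 16, 17

1. nav.x = 33  [card.left = nav.left]
2. nav.w = 174  [card.w = nav.w]
3. nav.y = 226  [nav.top = card.bottom + 19]
4. nav.h = 100  [nav.h = 100]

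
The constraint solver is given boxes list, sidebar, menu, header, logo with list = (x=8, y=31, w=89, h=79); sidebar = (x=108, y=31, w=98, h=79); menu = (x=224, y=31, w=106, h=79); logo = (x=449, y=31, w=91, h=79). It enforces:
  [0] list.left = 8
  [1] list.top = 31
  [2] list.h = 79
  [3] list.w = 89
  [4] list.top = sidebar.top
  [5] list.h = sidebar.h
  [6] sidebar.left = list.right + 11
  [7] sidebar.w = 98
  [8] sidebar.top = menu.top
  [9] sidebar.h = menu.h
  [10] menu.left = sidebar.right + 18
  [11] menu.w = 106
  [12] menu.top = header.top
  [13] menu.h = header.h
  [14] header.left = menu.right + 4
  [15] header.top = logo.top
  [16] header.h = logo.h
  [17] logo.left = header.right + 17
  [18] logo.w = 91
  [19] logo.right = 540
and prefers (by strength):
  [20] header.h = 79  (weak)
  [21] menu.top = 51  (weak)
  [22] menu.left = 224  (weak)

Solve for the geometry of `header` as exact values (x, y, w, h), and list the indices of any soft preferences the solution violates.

header = (x=334, y=31, w=98, h=79)
violated soft preferences: 21

1. header.y = 31  [menu.top = header.top]
2. header.h = 79  [menu.h = header.h]
3. header.x = 334  [header.left = menu.right + 4]
4. header.w = 98  [logo.left = header.right + 17]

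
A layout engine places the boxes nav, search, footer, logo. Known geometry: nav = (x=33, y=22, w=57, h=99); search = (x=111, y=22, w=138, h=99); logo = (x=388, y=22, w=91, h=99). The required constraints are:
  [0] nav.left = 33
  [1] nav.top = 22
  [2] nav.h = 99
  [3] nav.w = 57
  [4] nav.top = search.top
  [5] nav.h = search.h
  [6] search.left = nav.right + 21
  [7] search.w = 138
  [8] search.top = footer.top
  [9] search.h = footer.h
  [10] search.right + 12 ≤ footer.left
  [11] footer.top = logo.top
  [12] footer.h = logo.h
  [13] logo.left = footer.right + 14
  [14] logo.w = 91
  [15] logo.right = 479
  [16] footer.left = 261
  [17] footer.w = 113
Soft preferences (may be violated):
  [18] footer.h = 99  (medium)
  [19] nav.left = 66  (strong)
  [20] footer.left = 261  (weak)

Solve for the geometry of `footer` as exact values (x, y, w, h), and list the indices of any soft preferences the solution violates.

footer = (x=261, y=22, w=113, h=99)
violated soft preferences: 19

1. footer.y = 22  [search.top = footer.top]
2. footer.h = 99  [search.h = footer.h]
3. footer.x = 261  [footer.left = 261]
4. footer.w = 113  [footer.w = 113]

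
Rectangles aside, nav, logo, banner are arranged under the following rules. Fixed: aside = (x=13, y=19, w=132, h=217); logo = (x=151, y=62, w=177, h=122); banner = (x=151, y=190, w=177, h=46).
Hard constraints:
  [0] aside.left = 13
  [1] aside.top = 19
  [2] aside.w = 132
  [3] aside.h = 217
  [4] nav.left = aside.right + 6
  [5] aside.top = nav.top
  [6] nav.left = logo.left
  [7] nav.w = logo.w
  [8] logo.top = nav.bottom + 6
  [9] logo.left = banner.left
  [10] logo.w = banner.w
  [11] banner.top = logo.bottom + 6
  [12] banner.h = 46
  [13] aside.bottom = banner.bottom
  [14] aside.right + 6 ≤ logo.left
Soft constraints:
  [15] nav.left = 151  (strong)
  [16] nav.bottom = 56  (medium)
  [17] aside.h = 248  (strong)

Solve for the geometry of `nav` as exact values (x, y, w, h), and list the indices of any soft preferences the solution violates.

nav = (x=151, y=19, w=177, h=37)
violated soft preferences: 17

1. nav.x = 151  [nav.left = aside.right + 6]
2. nav.y = 19  [aside.top = nav.top]
3. nav.w = 177  [nav.w = logo.w]
4. nav.h = 37  [logo.top = nav.bottom + 6]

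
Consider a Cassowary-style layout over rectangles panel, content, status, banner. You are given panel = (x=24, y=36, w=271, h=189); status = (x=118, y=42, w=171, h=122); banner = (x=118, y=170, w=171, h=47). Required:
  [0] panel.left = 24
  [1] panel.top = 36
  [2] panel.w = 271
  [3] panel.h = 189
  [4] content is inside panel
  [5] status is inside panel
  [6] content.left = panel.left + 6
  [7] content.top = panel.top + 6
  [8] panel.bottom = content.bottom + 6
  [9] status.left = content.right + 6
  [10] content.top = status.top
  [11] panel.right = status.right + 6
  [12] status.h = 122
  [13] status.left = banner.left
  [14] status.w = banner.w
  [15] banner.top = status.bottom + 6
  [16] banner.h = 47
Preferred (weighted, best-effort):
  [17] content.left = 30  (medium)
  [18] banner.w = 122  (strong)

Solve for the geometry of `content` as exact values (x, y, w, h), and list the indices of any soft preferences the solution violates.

content = (x=30, y=42, w=82, h=177)
violated soft preferences: 18

1. content.x = 30  [content.left = panel.left + 6]
2. content.y = 42  [content.top = panel.top + 6]
3. content.h = 177  [panel.bottom = content.bottom + 6]
4. content.w = 82  [status.left = content.right + 6]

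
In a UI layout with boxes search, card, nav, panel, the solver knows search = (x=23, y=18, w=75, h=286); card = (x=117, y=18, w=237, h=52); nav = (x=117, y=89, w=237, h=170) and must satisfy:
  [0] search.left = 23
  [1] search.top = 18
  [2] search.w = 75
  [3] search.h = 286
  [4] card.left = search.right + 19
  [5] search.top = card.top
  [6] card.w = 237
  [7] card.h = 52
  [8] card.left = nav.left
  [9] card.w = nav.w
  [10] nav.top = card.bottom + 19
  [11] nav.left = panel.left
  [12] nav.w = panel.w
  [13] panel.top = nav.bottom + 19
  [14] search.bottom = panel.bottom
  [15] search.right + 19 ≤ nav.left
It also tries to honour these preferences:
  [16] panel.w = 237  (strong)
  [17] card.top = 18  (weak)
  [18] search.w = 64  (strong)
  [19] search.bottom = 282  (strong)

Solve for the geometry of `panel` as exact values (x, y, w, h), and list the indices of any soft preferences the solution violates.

panel = (x=117, y=278, w=237, h=26)
violated soft preferences: 18, 19

1. panel.x = 117  [nav.left = panel.left]
2. panel.w = 237  [nav.w = panel.w]
3. panel.y = 278  [panel.top = nav.bottom + 19]
4. panel.h = 26  [search.bottom = panel.bottom]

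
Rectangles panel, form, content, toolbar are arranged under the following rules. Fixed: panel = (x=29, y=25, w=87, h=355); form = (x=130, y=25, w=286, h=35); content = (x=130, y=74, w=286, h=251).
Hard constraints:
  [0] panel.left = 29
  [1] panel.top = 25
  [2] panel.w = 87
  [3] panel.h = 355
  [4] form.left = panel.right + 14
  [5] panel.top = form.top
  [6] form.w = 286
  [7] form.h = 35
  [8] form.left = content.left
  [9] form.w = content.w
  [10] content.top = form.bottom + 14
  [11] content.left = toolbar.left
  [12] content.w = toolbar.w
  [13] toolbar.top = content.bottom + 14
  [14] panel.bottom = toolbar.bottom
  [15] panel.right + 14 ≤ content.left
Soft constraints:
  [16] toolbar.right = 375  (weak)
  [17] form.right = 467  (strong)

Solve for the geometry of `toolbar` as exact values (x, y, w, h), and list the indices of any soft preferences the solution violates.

toolbar = (x=130, y=339, w=286, h=41)
violated soft preferences: 16, 17

1. toolbar.x = 130  [content.left = toolbar.left]
2. toolbar.w = 286  [content.w = toolbar.w]
3. toolbar.y = 339  [toolbar.top = content.bottom + 14]
4. toolbar.h = 41  [panel.bottom = toolbar.bottom]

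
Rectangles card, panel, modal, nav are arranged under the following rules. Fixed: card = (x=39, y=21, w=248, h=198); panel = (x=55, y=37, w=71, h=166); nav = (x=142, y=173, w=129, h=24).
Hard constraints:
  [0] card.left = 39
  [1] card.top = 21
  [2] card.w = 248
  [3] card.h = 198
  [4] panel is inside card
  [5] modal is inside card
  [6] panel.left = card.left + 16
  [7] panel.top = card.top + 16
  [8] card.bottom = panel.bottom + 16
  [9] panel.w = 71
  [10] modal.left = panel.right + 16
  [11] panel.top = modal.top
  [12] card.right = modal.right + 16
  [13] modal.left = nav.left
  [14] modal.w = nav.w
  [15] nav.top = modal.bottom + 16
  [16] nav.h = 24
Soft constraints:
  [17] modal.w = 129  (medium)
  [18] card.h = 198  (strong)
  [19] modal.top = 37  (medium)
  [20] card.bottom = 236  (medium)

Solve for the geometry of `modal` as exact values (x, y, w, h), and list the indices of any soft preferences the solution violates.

modal = (x=142, y=37, w=129, h=120)
violated soft preferences: 20

1. modal.x = 142  [modal.left = panel.right + 16]
2. modal.y = 37  [panel.top = modal.top]
3. modal.w = 129  [card.right = modal.right + 16]
4. modal.h = 120  [nav.top = modal.bottom + 16]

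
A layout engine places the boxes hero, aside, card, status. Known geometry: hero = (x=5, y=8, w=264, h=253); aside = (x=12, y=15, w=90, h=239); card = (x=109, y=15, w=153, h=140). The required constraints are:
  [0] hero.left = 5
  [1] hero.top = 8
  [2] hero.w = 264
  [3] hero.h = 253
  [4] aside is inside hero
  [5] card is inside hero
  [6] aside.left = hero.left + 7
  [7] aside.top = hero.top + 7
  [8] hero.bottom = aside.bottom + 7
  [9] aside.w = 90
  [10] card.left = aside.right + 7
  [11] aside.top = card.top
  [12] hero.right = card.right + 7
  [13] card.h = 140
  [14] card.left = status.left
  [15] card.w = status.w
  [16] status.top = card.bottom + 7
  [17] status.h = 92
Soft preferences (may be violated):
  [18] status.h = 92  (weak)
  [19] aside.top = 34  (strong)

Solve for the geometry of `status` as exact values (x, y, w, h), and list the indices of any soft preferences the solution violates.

1. status.x = 109  [card.left = status.left]
2. status.w = 153  [card.w = status.w]
3. status.y = 162  [status.top = card.bottom + 7]
4. status.h = 92  [status.h = 92]

status = (x=109, y=162, w=153, h=92)
violated soft preferences: 19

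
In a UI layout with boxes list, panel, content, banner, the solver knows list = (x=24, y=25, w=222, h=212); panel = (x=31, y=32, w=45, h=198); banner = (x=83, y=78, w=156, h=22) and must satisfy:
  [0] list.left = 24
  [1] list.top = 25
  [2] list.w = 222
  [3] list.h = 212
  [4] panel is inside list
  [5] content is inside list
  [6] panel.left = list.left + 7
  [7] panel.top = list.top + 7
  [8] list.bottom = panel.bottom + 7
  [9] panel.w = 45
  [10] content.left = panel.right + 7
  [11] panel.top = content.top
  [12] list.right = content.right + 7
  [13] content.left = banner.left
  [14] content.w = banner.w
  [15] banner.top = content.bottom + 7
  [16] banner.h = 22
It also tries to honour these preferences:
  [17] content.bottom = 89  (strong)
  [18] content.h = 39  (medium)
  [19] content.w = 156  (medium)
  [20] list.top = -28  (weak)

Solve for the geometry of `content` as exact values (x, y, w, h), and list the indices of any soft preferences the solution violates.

1. content.x = 83  [content.left = panel.right + 7]
2. content.y = 32  [panel.top = content.top]
3. content.w = 156  [list.right = content.right + 7]
4. content.h = 39  [banner.top = content.bottom + 7]

content = (x=83, y=32, w=156, h=39)
violated soft preferences: 17, 20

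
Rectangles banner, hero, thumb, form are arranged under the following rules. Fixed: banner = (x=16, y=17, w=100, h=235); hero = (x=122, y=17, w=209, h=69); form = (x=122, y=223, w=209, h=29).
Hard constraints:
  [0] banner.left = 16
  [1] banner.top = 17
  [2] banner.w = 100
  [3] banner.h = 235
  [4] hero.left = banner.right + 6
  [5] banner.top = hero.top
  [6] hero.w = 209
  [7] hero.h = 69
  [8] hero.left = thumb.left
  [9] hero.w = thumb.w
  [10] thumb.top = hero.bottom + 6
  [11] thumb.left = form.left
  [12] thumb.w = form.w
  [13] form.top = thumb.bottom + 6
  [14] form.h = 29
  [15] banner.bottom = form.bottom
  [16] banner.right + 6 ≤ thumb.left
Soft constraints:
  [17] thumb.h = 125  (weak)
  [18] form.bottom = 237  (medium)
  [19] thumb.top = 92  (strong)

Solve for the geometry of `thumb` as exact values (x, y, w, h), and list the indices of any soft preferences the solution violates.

1. thumb.x = 122  [hero.left = thumb.left]
2. thumb.w = 209  [hero.w = thumb.w]
3. thumb.y = 92  [thumb.top = hero.bottom + 6]
4. thumb.h = 125  [form.top = thumb.bottom + 6]

thumb = (x=122, y=92, w=209, h=125)
violated soft preferences: 18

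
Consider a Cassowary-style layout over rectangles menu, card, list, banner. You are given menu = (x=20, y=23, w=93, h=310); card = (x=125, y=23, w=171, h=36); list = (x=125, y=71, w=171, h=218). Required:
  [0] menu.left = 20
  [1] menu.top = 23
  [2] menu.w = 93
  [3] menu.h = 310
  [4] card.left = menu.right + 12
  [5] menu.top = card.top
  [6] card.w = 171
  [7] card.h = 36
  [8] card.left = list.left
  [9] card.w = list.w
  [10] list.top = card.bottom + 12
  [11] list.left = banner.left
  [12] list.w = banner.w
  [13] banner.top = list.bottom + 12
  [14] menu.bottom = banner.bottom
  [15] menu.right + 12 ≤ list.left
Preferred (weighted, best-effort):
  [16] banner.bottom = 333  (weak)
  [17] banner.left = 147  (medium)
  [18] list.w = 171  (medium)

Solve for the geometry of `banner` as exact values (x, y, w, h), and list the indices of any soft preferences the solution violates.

banner = (x=125, y=301, w=171, h=32)
violated soft preferences: 17

1. banner.x = 125  [list.left = banner.left]
2. banner.w = 171  [list.w = banner.w]
3. banner.y = 301  [banner.top = list.bottom + 12]
4. banner.h = 32  [menu.bottom = banner.bottom]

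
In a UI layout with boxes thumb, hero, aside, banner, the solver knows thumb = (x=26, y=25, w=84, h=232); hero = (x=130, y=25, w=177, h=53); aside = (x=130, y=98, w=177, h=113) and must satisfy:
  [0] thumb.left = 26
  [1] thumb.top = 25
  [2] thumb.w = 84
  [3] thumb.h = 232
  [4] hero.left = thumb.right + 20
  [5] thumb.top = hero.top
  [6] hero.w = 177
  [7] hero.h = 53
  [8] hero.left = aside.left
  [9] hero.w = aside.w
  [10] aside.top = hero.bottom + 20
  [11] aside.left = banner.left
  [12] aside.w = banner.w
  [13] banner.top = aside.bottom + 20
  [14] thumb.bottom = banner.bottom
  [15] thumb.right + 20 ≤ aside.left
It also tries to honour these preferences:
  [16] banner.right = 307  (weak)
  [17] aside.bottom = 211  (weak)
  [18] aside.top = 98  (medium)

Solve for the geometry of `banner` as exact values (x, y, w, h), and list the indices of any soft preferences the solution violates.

1. banner.x = 130  [aside.left = banner.left]
2. banner.w = 177  [aside.w = banner.w]
3. banner.y = 231  [banner.top = aside.bottom + 20]
4. banner.h = 26  [thumb.bottom = banner.bottom]

banner = (x=130, y=231, w=177, h=26)
violated soft preferences: none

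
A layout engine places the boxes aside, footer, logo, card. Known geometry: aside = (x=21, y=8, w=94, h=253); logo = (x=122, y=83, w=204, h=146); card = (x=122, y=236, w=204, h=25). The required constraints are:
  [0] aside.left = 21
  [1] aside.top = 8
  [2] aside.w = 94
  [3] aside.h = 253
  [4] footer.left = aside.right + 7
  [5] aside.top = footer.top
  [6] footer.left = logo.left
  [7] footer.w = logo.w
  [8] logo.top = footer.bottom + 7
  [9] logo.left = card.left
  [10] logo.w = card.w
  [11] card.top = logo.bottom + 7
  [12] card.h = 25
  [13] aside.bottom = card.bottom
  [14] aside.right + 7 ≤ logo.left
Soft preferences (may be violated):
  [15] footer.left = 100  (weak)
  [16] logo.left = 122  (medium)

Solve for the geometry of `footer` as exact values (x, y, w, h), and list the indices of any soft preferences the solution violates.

1. footer.x = 122  [footer.left = aside.right + 7]
2. footer.y = 8  [aside.top = footer.top]
3. footer.w = 204  [footer.w = logo.w]
4. footer.h = 68  [logo.top = footer.bottom + 7]

footer = (x=122, y=8, w=204, h=68)
violated soft preferences: 15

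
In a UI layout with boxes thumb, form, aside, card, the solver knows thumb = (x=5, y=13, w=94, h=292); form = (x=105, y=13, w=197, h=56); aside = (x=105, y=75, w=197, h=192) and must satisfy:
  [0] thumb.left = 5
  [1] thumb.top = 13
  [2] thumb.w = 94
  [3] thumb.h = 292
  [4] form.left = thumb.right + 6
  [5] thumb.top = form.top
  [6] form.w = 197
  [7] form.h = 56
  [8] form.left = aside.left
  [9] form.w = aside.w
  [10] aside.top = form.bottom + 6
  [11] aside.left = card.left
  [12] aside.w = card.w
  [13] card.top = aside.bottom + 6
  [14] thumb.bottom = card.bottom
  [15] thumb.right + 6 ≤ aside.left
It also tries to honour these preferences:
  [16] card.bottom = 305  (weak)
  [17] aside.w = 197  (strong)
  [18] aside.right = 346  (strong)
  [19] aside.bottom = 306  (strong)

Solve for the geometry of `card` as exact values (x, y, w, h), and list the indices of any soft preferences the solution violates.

1. card.x = 105  [aside.left = card.left]
2. card.w = 197  [aside.w = card.w]
3. card.y = 273  [card.top = aside.bottom + 6]
4. card.h = 32  [thumb.bottom = card.bottom]

card = (x=105, y=273, w=197, h=32)
violated soft preferences: 18, 19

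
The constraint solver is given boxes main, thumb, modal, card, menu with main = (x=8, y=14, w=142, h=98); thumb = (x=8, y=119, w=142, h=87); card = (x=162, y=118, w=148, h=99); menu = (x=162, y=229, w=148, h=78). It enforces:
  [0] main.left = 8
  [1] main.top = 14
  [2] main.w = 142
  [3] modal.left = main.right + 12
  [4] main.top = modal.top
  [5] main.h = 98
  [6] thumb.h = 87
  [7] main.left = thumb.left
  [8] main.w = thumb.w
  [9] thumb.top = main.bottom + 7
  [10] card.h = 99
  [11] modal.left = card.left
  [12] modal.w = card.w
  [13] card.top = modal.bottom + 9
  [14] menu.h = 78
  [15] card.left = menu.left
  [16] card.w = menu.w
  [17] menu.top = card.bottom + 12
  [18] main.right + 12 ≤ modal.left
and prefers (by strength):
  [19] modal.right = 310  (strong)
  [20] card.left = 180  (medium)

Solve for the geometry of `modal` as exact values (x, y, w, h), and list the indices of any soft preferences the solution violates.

modal = (x=162, y=14, w=148, h=95)
violated soft preferences: 20

1. modal.x = 162  [modal.left = main.right + 12]
2. modal.y = 14  [main.top = modal.top]
3. modal.w = 148  [modal.w = card.w]
4. modal.h = 95  [card.top = modal.bottom + 9]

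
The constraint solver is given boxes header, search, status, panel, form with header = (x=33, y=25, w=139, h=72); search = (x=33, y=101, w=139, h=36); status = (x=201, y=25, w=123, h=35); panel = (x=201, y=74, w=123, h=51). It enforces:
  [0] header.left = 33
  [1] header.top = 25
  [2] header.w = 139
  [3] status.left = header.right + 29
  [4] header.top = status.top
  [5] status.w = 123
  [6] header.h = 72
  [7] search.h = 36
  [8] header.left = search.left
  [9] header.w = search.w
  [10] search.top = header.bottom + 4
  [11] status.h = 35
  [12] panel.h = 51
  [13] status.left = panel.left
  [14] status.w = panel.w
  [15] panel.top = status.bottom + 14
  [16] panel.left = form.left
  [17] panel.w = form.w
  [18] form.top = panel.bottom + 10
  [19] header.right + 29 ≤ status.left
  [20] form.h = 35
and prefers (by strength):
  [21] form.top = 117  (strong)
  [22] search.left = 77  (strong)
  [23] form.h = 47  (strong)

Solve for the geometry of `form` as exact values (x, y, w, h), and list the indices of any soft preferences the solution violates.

form = (x=201, y=135, w=123, h=35)
violated soft preferences: 21, 22, 23

1. form.x = 201  [panel.left = form.left]
2. form.w = 123  [panel.w = form.w]
3. form.y = 135  [form.top = panel.bottom + 10]
4. form.h = 35  [form.h = 35]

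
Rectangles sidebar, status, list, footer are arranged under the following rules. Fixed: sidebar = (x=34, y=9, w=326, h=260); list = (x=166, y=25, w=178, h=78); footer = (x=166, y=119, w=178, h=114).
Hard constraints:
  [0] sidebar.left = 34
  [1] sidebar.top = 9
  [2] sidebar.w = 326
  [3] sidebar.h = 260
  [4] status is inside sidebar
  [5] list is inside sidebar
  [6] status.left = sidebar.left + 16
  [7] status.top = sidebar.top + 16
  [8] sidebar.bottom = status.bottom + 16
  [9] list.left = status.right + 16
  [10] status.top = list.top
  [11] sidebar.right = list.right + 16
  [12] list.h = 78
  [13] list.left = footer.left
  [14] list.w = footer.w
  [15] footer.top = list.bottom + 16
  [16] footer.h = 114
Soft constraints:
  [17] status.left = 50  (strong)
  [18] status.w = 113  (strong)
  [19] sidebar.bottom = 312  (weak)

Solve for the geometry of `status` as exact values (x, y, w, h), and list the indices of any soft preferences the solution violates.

1. status.x = 50  [status.left = sidebar.left + 16]
2. status.y = 25  [status.top = sidebar.top + 16]
3. status.h = 228  [sidebar.bottom = status.bottom + 16]
4. status.w = 100  [list.left = status.right + 16]

status = (x=50, y=25, w=100, h=228)
violated soft preferences: 18, 19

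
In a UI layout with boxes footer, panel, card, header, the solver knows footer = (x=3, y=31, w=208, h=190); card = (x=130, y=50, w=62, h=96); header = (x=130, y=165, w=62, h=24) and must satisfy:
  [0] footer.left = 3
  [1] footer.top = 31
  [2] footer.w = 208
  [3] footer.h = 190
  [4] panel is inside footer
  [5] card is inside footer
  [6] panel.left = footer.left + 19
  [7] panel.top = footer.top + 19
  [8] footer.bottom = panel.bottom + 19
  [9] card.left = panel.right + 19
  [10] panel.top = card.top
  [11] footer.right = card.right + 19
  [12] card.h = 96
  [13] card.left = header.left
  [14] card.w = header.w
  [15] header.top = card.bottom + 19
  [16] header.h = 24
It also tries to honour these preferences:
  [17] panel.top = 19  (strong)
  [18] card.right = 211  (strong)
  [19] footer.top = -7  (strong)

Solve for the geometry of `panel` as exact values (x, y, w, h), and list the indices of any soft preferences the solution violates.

1. panel.x = 22  [panel.left = footer.left + 19]
2. panel.y = 50  [panel.top = footer.top + 19]
3. panel.h = 152  [footer.bottom = panel.bottom + 19]
4. panel.w = 89  [card.left = panel.right + 19]

panel = (x=22, y=50, w=89, h=152)
violated soft preferences: 17, 18, 19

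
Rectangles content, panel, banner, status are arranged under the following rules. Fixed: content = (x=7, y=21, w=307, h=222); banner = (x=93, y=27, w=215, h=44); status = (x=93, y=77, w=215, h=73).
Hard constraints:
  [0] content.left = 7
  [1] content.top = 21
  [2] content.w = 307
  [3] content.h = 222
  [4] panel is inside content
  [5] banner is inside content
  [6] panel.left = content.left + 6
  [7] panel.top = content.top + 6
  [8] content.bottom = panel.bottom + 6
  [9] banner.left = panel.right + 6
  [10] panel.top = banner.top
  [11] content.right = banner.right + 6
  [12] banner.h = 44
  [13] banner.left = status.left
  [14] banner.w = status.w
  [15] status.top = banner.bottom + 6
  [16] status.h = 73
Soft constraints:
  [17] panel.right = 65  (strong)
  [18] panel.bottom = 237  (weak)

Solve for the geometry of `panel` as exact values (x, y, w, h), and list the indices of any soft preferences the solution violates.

1. panel.x = 13  [panel.left = content.left + 6]
2. panel.y = 27  [panel.top = content.top + 6]
3. panel.h = 210  [content.bottom = panel.bottom + 6]
4. panel.w = 74  [banner.left = panel.right + 6]

panel = (x=13, y=27, w=74, h=210)
violated soft preferences: 17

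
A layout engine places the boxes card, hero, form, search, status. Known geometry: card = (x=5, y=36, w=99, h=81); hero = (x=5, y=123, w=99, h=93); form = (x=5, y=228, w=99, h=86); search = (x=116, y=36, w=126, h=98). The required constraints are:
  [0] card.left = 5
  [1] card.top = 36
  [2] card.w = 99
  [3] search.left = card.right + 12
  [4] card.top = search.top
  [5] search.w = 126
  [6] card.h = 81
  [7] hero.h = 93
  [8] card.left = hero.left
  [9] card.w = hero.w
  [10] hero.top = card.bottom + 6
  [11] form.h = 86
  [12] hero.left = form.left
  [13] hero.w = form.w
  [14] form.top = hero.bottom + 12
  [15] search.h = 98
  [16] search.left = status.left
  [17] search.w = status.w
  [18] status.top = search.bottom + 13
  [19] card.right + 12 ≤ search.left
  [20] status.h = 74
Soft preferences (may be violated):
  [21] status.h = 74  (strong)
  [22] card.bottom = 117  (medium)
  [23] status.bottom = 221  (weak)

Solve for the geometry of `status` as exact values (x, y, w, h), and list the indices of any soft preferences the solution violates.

1. status.x = 116  [search.left = status.left]
2. status.w = 126  [search.w = status.w]
3. status.y = 147  [status.top = search.bottom + 13]
4. status.h = 74  [status.h = 74]

status = (x=116, y=147, w=126, h=74)
violated soft preferences: none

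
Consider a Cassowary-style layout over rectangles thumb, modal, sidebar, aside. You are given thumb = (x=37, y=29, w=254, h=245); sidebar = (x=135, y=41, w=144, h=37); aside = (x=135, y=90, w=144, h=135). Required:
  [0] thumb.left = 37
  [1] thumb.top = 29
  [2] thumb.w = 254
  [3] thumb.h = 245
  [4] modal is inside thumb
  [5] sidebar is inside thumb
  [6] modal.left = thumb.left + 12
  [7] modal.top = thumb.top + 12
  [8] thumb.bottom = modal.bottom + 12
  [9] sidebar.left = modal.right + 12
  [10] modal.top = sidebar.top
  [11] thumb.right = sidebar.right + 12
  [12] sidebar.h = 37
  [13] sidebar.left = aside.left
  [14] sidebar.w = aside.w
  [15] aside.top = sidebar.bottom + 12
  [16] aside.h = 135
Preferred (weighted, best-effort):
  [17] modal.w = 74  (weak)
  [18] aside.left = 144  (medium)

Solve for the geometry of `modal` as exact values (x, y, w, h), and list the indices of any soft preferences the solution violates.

modal = (x=49, y=41, w=74, h=221)
violated soft preferences: 18

1. modal.x = 49  [modal.left = thumb.left + 12]
2. modal.y = 41  [modal.top = thumb.top + 12]
3. modal.h = 221  [thumb.bottom = modal.bottom + 12]
4. modal.w = 74  [sidebar.left = modal.right + 12]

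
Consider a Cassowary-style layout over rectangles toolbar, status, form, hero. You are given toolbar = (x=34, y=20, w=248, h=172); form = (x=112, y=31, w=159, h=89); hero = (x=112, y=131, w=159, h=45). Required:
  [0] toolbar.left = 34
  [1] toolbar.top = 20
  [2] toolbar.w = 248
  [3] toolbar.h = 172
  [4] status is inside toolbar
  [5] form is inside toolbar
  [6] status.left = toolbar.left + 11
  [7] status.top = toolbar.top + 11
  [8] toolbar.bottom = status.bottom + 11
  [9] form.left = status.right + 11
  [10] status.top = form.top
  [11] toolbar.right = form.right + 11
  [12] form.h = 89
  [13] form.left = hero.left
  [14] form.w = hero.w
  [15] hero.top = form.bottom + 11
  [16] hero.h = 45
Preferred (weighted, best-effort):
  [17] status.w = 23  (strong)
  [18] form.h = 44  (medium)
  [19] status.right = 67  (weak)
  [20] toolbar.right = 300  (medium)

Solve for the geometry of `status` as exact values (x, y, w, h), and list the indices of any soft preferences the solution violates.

1. status.x = 45  [status.left = toolbar.left + 11]
2. status.y = 31  [status.top = toolbar.top + 11]
3. status.h = 150  [toolbar.bottom = status.bottom + 11]
4. status.w = 56  [form.left = status.right + 11]

status = (x=45, y=31, w=56, h=150)
violated soft preferences: 17, 18, 19, 20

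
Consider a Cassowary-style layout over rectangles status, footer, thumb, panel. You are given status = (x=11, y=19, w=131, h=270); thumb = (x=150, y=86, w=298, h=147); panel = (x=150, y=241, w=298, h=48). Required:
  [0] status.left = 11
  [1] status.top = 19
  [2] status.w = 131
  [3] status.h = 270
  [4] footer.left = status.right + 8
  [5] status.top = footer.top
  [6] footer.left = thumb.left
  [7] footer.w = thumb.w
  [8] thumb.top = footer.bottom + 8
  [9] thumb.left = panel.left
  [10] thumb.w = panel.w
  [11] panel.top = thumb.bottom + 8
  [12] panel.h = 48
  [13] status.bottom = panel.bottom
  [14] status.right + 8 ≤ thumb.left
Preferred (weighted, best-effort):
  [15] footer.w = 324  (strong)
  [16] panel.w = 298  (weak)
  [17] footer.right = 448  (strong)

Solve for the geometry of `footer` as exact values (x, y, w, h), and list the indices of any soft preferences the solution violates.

footer = (x=150, y=19, w=298, h=59)
violated soft preferences: 15

1. footer.x = 150  [footer.left = status.right + 8]
2. footer.y = 19  [status.top = footer.top]
3. footer.w = 298  [footer.w = thumb.w]
4. footer.h = 59  [thumb.top = footer.bottom + 8]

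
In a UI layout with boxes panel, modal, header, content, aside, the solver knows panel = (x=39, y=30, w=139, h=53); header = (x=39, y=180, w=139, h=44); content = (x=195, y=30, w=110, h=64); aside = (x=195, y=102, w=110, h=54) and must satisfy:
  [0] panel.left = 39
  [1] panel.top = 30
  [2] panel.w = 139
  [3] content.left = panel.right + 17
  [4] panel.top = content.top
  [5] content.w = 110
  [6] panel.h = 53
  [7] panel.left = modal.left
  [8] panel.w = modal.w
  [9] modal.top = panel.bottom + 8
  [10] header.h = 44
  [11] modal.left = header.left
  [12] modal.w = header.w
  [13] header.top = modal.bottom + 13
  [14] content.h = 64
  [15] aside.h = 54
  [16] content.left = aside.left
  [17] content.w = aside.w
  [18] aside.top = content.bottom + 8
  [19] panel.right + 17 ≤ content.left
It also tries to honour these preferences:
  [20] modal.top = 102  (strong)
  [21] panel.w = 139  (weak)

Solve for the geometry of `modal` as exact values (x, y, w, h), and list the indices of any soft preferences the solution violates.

1. modal.x = 39  [panel.left = modal.left]
2. modal.w = 139  [panel.w = modal.w]
3. modal.y = 91  [modal.top = panel.bottom + 8]
4. modal.h = 76  [header.top = modal.bottom + 13]

modal = (x=39, y=91, w=139, h=76)
violated soft preferences: 20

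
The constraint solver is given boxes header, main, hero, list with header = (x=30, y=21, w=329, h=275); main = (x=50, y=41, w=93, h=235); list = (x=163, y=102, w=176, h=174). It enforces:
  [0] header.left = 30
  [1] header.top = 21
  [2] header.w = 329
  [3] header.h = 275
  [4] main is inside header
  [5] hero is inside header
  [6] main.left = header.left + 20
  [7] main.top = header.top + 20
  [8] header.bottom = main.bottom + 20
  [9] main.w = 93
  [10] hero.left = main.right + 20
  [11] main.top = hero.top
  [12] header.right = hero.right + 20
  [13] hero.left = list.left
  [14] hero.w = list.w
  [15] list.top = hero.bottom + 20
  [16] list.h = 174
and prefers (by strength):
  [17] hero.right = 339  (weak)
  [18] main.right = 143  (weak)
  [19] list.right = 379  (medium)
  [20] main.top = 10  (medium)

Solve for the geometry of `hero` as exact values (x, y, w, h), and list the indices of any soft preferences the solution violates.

hero = (x=163, y=41, w=176, h=41)
violated soft preferences: 19, 20

1. hero.x = 163  [hero.left = main.right + 20]
2. hero.y = 41  [main.top = hero.top]
3. hero.w = 176  [header.right = hero.right + 20]
4. hero.h = 41  [list.top = hero.bottom + 20]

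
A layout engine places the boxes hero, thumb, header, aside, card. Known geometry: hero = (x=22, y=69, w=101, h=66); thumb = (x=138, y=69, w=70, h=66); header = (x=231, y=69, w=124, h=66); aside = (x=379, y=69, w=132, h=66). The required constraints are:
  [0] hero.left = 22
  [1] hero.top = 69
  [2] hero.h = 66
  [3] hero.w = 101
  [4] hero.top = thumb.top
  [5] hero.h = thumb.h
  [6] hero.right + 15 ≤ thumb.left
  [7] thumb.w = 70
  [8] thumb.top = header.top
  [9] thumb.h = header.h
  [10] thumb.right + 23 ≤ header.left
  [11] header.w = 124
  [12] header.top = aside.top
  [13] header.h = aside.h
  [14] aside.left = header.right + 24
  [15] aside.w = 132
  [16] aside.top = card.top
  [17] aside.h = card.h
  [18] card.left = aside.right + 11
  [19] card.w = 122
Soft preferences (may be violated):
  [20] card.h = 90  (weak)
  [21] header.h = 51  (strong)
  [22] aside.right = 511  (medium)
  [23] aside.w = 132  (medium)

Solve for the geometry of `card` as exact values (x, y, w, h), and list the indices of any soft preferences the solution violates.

1. card.y = 69  [aside.top = card.top]
2. card.h = 66  [aside.h = card.h]
3. card.x = 522  [card.left = aside.right + 11]
4. card.w = 122  [card.w = 122]

card = (x=522, y=69, w=122, h=66)
violated soft preferences: 20, 21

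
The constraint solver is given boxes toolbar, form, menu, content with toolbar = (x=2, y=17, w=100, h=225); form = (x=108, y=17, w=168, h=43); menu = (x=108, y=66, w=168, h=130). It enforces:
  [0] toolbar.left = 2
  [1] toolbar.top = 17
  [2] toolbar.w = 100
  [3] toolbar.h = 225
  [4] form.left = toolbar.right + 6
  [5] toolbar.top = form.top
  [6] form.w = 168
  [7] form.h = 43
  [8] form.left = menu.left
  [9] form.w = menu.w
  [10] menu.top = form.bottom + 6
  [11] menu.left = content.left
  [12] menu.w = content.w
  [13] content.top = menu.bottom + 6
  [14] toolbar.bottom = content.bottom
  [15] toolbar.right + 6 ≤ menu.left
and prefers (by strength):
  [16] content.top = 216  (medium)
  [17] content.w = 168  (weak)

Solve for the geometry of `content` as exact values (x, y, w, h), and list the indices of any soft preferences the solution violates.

1. content.x = 108  [menu.left = content.left]
2. content.w = 168  [menu.w = content.w]
3. content.y = 202  [content.top = menu.bottom + 6]
4. content.h = 40  [toolbar.bottom = content.bottom]

content = (x=108, y=202, w=168, h=40)
violated soft preferences: 16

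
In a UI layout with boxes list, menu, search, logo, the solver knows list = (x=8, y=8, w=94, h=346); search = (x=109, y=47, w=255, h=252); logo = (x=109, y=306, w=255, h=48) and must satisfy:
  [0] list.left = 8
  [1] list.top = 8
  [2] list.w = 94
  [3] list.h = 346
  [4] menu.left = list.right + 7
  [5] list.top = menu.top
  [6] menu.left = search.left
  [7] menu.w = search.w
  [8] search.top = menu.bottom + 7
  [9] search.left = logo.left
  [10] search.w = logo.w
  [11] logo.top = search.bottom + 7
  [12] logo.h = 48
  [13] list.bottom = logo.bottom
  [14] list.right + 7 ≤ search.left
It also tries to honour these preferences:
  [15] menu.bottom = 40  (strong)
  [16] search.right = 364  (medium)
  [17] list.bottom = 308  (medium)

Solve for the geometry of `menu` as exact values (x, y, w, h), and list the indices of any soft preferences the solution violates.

1. menu.x = 109  [menu.left = list.right + 7]
2. menu.y = 8  [list.top = menu.top]
3. menu.w = 255  [menu.w = search.w]
4. menu.h = 32  [search.top = menu.bottom + 7]

menu = (x=109, y=8, w=255, h=32)
violated soft preferences: 17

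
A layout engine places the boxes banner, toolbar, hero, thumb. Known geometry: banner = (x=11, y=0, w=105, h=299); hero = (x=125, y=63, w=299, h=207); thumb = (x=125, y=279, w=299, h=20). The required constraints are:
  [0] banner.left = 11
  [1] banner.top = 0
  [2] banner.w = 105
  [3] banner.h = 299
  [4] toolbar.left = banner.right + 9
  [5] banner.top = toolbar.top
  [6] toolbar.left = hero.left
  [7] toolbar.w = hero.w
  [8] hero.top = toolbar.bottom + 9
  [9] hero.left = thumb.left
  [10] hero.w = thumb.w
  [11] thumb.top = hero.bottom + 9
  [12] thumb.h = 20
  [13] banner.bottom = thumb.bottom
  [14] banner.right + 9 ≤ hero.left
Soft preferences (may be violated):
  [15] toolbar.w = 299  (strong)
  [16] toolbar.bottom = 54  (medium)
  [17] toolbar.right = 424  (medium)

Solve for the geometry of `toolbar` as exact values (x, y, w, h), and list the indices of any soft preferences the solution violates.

1. toolbar.x = 125  [toolbar.left = banner.right + 9]
2. toolbar.y = 0  [banner.top = toolbar.top]
3. toolbar.w = 299  [toolbar.w = hero.w]
4. toolbar.h = 54  [hero.top = toolbar.bottom + 9]

toolbar = (x=125, y=0, w=299, h=54)
violated soft preferences: none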